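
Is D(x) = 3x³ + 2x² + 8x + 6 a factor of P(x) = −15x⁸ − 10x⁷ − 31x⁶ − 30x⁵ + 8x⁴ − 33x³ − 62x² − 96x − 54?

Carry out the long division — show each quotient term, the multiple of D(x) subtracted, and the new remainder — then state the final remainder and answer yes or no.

Step 1: lead(−15x⁸ − 10x⁷ − 31x⁶ − 30x⁵ + 8x⁴ − 33x³ − 62x² − 96x − 54) ÷ lead(D) = −15x⁸ ÷ 3x³ = −5x⁵. Subtract (−5x⁵)·D = −15x⁸ − 10x⁷ − 40x⁶ − 30x⁵. Remainder: 9x⁶ + 8x⁴ − 33x³ − 62x² − 96x − 54.
Step 2: lead(9x⁶ + 8x⁴ − 33x³ − 62x² − 96x − 54) ÷ lead(D) = 9x⁶ ÷ 3x³ = 3x³. Subtract (3x³)·D = 9x⁶ + 6x⁵ + 24x⁴ + 18x³. Remainder: −6x⁵ − 16x⁴ − 51x³ − 62x² − 96x − 54.
Step 3: lead(−6x⁵ − 16x⁴ − 51x³ − 62x² − 96x − 54) ÷ lead(D) = −6x⁵ ÷ 3x³ = −2x². Subtract (−2x²)·D = −6x⁵ − 4x⁴ − 16x³ − 12x². Remainder: −12x⁴ − 35x³ − 50x² − 96x − 54.
Step 4: lead(−12x⁴ − 35x³ − 50x² − 96x − 54) ÷ lead(D) = −12x⁴ ÷ 3x³ = −4x. Subtract (−4x)·D = −12x⁴ − 8x³ − 32x² − 24x. Remainder: −27x³ − 18x² − 72x − 54.
Step 5: lead(−27x³ − 18x² − 72x − 54) ÷ lead(D) = −27x³ ÷ 3x³ = −9. Subtract (−9)·D = −27x³ − 18x² − 72x − 54. Remainder: 0.

R(x) = 0, so D(x) is a factor of P(x). yes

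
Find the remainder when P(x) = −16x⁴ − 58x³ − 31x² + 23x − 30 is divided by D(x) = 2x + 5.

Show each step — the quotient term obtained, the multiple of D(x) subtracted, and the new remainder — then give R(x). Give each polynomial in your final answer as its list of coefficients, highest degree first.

Step 1: lead(−16x⁴ − 58x³ − 31x² + 23x − 30) ÷ lead(D) = −16x⁴ ÷ 2x = −8x³. Subtract (−8x³)·D = −16x⁴ − 40x³. Remainder: −18x³ − 31x² + 23x − 30.
Step 2: lead(−18x³ − 31x² + 23x − 30) ÷ lead(D) = −18x³ ÷ 2x = −9x². Subtract (−9x²)·D = −18x³ − 45x². Remainder: 14x² + 23x − 30.
Step 3: lead(14x² + 23x − 30) ÷ lead(D) = 14x² ÷ 2x = 7x. Subtract (7x)·D = 14x² + 35x. Remainder: −12x − 30.
Step 4: lead(−12x − 30) ÷ lead(D) = −12x ÷ 2x = −6. Subtract (−6)·D = −12x − 30. Remainder: 0.

R = [0]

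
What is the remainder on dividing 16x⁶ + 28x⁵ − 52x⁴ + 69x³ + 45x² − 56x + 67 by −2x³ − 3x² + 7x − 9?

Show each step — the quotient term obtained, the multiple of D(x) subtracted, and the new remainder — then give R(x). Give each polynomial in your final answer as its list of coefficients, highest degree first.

R = [-1, 2, 4]

Step 1: lead(16x⁶ + 28x⁵ − 52x⁴ + 69x³ + 45x² − 56x + 67) ÷ lead(D) = 16x⁶ ÷ −2x³ = −8x³. Subtract (−8x³)·D = 16x⁶ + 24x⁵ − 56x⁴ + 72x³. Remainder: 4x⁵ + 4x⁴ − 3x³ + 45x² − 56x + 67.
Step 2: lead(4x⁵ + 4x⁴ − 3x³ + 45x² − 56x + 67) ÷ lead(D) = 4x⁵ ÷ −2x³ = −2x². Subtract (−2x²)·D = 4x⁵ + 6x⁴ − 14x³ + 18x². Remainder: −2x⁴ + 11x³ + 27x² − 56x + 67.
Step 3: lead(−2x⁴ + 11x³ + 27x² − 56x + 67) ÷ lead(D) = −2x⁴ ÷ −2x³ = x. Subtract (x)·D = −2x⁴ − 3x³ + 7x² − 9x. Remainder: 14x³ + 20x² − 47x + 67.
Step 4: lead(14x³ + 20x² − 47x + 67) ÷ lead(D) = 14x³ ÷ −2x³ = −7. Subtract (−7)·D = 14x³ + 21x² − 49x + 63. Remainder: −x² + 2x + 4.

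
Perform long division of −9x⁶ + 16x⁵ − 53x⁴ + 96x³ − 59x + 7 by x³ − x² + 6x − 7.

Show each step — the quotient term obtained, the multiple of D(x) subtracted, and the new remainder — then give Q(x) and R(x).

Q(x) = −9x³ + 7x² + 8x − 1; R(x) = 3x

Step 1: lead(−9x⁶ + 16x⁵ − 53x⁴ + 96x³ − 59x + 7) ÷ lead(D) = −9x⁶ ÷ x³ = −9x³. Subtract (−9x³)·D = −9x⁶ + 9x⁵ − 54x⁴ + 63x³. Remainder: 7x⁵ + x⁴ + 33x³ − 59x + 7.
Step 2: lead(7x⁵ + x⁴ + 33x³ − 59x + 7) ÷ lead(D) = 7x⁵ ÷ x³ = 7x². Subtract (7x²)·D = 7x⁵ − 7x⁴ + 42x³ − 49x². Remainder: 8x⁴ − 9x³ + 49x² − 59x + 7.
Step 3: lead(8x⁴ − 9x³ + 49x² − 59x + 7) ÷ lead(D) = 8x⁴ ÷ x³ = 8x. Subtract (8x)·D = 8x⁴ − 8x³ + 48x² − 56x. Remainder: −x³ + x² − 3x + 7.
Step 4: lead(−x³ + x² − 3x + 7) ÷ lead(D) = −x³ ÷ x³ = −1. Subtract (−1)·D = −x³ + x² − 6x + 7. Remainder: 3x.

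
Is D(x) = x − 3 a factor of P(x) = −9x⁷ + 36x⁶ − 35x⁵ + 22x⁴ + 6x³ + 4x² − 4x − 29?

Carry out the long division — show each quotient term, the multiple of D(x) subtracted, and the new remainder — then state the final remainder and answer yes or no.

Step 1: lead(−9x⁷ + 36x⁶ − 35x⁵ + 22x⁴ + 6x³ + 4x² − 4x − 29) ÷ lead(D) = −9x⁷ ÷ x = −9x⁶. Subtract (−9x⁶)·D = −9x⁷ + 27x⁶. Remainder: 9x⁶ − 35x⁵ + 22x⁴ + 6x³ + 4x² − 4x − 29.
Step 2: lead(9x⁶ − 35x⁵ + 22x⁴ + 6x³ + 4x² − 4x − 29) ÷ lead(D) = 9x⁶ ÷ x = 9x⁵. Subtract (9x⁵)·D = 9x⁶ − 27x⁵. Remainder: −8x⁵ + 22x⁴ + 6x³ + 4x² − 4x − 29.
Step 3: lead(−8x⁵ + 22x⁴ + 6x³ + 4x² − 4x − 29) ÷ lead(D) = −8x⁵ ÷ x = −8x⁴. Subtract (−8x⁴)·D = −8x⁵ + 24x⁴. Remainder: −2x⁴ + 6x³ + 4x² − 4x − 29.
Step 4: lead(−2x⁴ + 6x³ + 4x² − 4x − 29) ÷ lead(D) = −2x⁴ ÷ x = −2x³. Subtract (−2x³)·D = −2x⁴ + 6x³. Remainder: 4x² − 4x − 29.
Step 5: lead(4x² − 4x − 29) ÷ lead(D) = 4x² ÷ x = 4x. Subtract (4x)·D = 4x² − 12x. Remainder: 8x − 29.
Step 6: lead(8x − 29) ÷ lead(D) = 8x ÷ x = 8. Subtract (8)·D = 8x − 24. Remainder: −5.

R(x) = −5, so D(x) is not a factor of P(x). no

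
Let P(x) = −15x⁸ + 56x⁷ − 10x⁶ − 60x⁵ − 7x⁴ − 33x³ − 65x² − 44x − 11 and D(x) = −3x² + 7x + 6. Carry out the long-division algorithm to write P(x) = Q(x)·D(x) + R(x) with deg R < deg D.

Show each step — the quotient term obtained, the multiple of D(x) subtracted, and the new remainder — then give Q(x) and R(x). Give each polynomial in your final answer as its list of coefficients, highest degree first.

Q = [5, -7, -3, -1, -6, -5, -2]; R = [1]

Step 1: lead(−15x⁸ + 56x⁷ − 10x⁶ − 60x⁵ − 7x⁴ − 33x³ − 65x² − 44x − 11) ÷ lead(D) = −15x⁸ ÷ −3x² = 5x⁶. Subtract (5x⁶)·D = −15x⁸ + 35x⁷ + 30x⁶. Remainder: 21x⁷ − 40x⁶ − 60x⁵ − 7x⁴ − 33x³ − 65x² − 44x − 11.
Step 2: lead(21x⁷ − 40x⁶ − 60x⁵ − 7x⁴ − 33x³ − 65x² − 44x − 11) ÷ lead(D) = 21x⁷ ÷ −3x² = −7x⁵. Subtract (−7x⁵)·D = 21x⁷ − 49x⁶ − 42x⁵. Remainder: 9x⁶ − 18x⁵ − 7x⁴ − 33x³ − 65x² − 44x − 11.
Step 3: lead(9x⁶ − 18x⁵ − 7x⁴ − 33x³ − 65x² − 44x − 11) ÷ lead(D) = 9x⁶ ÷ −3x² = −3x⁴. Subtract (−3x⁴)·D = 9x⁶ − 21x⁵ − 18x⁴. Remainder: 3x⁵ + 11x⁴ − 33x³ − 65x² − 44x − 11.
Step 4: lead(3x⁵ + 11x⁴ − 33x³ − 65x² − 44x − 11) ÷ lead(D) = 3x⁵ ÷ −3x² = −x³. Subtract (−x³)·D = 3x⁵ − 7x⁴ − 6x³. Remainder: 18x⁴ − 27x³ − 65x² − 44x − 11.
Step 5: lead(18x⁴ − 27x³ − 65x² − 44x − 11) ÷ lead(D) = 18x⁴ ÷ −3x² = −6x². Subtract (−6x²)·D = 18x⁴ − 42x³ − 36x². Remainder: 15x³ − 29x² − 44x − 11.
Step 6: lead(15x³ − 29x² − 44x − 11) ÷ lead(D) = 15x³ ÷ −3x² = −5x. Subtract (−5x)·D = 15x³ − 35x² − 30x. Remainder: 6x² − 14x − 11.
Step 7: lead(6x² − 14x − 11) ÷ lead(D) = 6x² ÷ −3x² = −2. Subtract (−2)·D = 6x² − 14x − 12. Remainder: 1.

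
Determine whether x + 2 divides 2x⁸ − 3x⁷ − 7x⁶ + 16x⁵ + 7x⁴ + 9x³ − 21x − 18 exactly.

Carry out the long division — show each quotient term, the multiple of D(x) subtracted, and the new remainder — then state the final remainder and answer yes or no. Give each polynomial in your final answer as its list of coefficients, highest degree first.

Step 1: lead(2x⁸ − 3x⁷ − 7x⁶ + 16x⁵ + 7x⁴ + 9x³ − 21x − 18) ÷ lead(D) = 2x⁸ ÷ x = 2x⁷. Subtract (2x⁷)·D = 2x⁸ + 4x⁷. Remainder: −7x⁷ − 7x⁶ + 16x⁵ + 7x⁴ + 9x³ − 21x − 18.
Step 2: lead(−7x⁷ − 7x⁶ + 16x⁵ + 7x⁴ + 9x³ − 21x − 18) ÷ lead(D) = −7x⁷ ÷ x = −7x⁶. Subtract (−7x⁶)·D = −7x⁷ − 14x⁶. Remainder: 7x⁶ + 16x⁵ + 7x⁴ + 9x³ − 21x − 18.
Step 3: lead(7x⁶ + 16x⁵ + 7x⁴ + 9x³ − 21x − 18) ÷ lead(D) = 7x⁶ ÷ x = 7x⁵. Subtract (7x⁵)·D = 7x⁶ + 14x⁵. Remainder: 2x⁵ + 7x⁴ + 9x³ − 21x − 18.
Step 4: lead(2x⁵ + 7x⁴ + 9x³ − 21x − 18) ÷ lead(D) = 2x⁵ ÷ x = 2x⁴. Subtract (2x⁴)·D = 2x⁵ + 4x⁴. Remainder: 3x⁴ + 9x³ − 21x − 18.
Step 5: lead(3x⁴ + 9x³ − 21x − 18) ÷ lead(D) = 3x⁴ ÷ x = 3x³. Subtract (3x³)·D = 3x⁴ + 6x³. Remainder: 3x³ − 21x − 18.
Step 6: lead(3x³ − 21x − 18) ÷ lead(D) = 3x³ ÷ x = 3x². Subtract (3x²)·D = 3x³ + 6x². Remainder: −6x² − 21x − 18.
Step 7: lead(−6x² − 21x − 18) ÷ lead(D) = −6x² ÷ x = −6x. Subtract (−6x)·D = −6x² − 12x. Remainder: −9x − 18.
Step 8: lead(−9x − 18) ÷ lead(D) = −9x ÷ x = −9. Subtract (−9)·D = −9x − 18. Remainder: 0.

R = [0], so D(x) is a factor of P(x). yes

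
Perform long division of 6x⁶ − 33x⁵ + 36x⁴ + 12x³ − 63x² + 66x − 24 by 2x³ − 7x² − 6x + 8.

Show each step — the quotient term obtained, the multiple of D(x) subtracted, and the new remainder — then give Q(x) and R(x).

Q(x) = 3x³ − 6x² + 6x − 3; R(x) = 0

Step 1: lead(6x⁶ − 33x⁵ + 36x⁴ + 12x³ − 63x² + 66x − 24) ÷ lead(D) = 6x⁶ ÷ 2x³ = 3x³. Subtract (3x³)·D = 6x⁶ − 21x⁵ − 18x⁴ + 24x³. Remainder: −12x⁵ + 54x⁴ − 12x³ − 63x² + 66x − 24.
Step 2: lead(−12x⁵ + 54x⁴ − 12x³ − 63x² + 66x − 24) ÷ lead(D) = −12x⁵ ÷ 2x³ = −6x². Subtract (−6x²)·D = −12x⁵ + 42x⁴ + 36x³ − 48x². Remainder: 12x⁴ − 48x³ − 15x² + 66x − 24.
Step 3: lead(12x⁴ − 48x³ − 15x² + 66x − 24) ÷ lead(D) = 12x⁴ ÷ 2x³ = 6x. Subtract (6x)·D = 12x⁴ − 42x³ − 36x² + 48x. Remainder: −6x³ + 21x² + 18x − 24.
Step 4: lead(−6x³ + 21x² + 18x − 24) ÷ lead(D) = −6x³ ÷ 2x³ = −3. Subtract (−3)·D = −6x³ + 21x² + 18x − 24. Remainder: 0.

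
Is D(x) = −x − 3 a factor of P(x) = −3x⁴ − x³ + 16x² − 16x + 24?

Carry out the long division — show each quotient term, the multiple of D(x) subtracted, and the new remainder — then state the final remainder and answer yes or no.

Step 1: lead(−3x⁴ − x³ + 16x² − 16x + 24) ÷ lead(D) = −3x⁴ ÷ −x = 3x³. Subtract (3x³)·D = −3x⁴ − 9x³. Remainder: 8x³ + 16x² − 16x + 24.
Step 2: lead(8x³ + 16x² − 16x + 24) ÷ lead(D) = 8x³ ÷ −x = −8x². Subtract (−8x²)·D = 8x³ + 24x². Remainder: −8x² − 16x + 24.
Step 3: lead(−8x² − 16x + 24) ÷ lead(D) = −8x² ÷ −x = 8x. Subtract (8x)·D = −8x² − 24x. Remainder: 8x + 24.
Step 4: lead(8x + 24) ÷ lead(D) = 8x ÷ −x = −8. Subtract (−8)·D = 8x + 24. Remainder: 0.

R(x) = 0, so D(x) is a factor of P(x). yes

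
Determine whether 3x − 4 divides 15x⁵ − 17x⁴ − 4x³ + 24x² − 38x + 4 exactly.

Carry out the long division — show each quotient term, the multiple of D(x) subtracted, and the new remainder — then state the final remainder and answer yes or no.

Step 1: lead(15x⁵ − 17x⁴ − 4x³ + 24x² − 38x + 4) ÷ lead(D) = 15x⁵ ÷ 3x = 5x⁴. Subtract (5x⁴)·D = 15x⁵ − 20x⁴. Remainder: 3x⁴ − 4x³ + 24x² − 38x + 4.
Step 2: lead(3x⁴ − 4x³ + 24x² − 38x + 4) ÷ lead(D) = 3x⁴ ÷ 3x = x³. Subtract (x³)·D = 3x⁴ − 4x³. Remainder: 24x² − 38x + 4.
Step 3: lead(24x² − 38x + 4) ÷ lead(D) = 24x² ÷ 3x = 8x. Subtract (8x)·D = 24x² − 32x. Remainder: −6x + 4.
Step 4: lead(−6x + 4) ÷ lead(D) = −6x ÷ 3x = −2. Subtract (−2)·D = −6x + 8. Remainder: −4.

R(x) = −4, so D(x) is not a factor of P(x). no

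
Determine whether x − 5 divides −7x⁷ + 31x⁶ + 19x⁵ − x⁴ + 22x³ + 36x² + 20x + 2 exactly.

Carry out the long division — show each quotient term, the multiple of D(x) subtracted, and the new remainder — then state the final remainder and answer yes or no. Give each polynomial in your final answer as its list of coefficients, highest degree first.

R = [2], so D(x) is not a factor of P(x). no

Step 1: lead(−7x⁷ + 31x⁶ + 19x⁵ − x⁴ + 22x³ + 36x² + 20x + 2) ÷ lead(D) = −7x⁷ ÷ x = −7x⁶. Subtract (−7x⁶)·D = −7x⁷ + 35x⁶. Remainder: −4x⁶ + 19x⁵ − x⁴ + 22x³ + 36x² + 20x + 2.
Step 2: lead(−4x⁶ + 19x⁵ − x⁴ + 22x³ + 36x² + 20x + 2) ÷ lead(D) = −4x⁶ ÷ x = −4x⁵. Subtract (−4x⁵)·D = −4x⁶ + 20x⁵. Remainder: −x⁵ − x⁴ + 22x³ + 36x² + 20x + 2.
Step 3: lead(−x⁵ − x⁴ + 22x³ + 36x² + 20x + 2) ÷ lead(D) = −x⁵ ÷ x = −x⁴. Subtract (−x⁴)·D = −x⁵ + 5x⁴. Remainder: −6x⁴ + 22x³ + 36x² + 20x + 2.
Step 4: lead(−6x⁴ + 22x³ + 36x² + 20x + 2) ÷ lead(D) = −6x⁴ ÷ x = −6x³. Subtract (−6x³)·D = −6x⁴ + 30x³. Remainder: −8x³ + 36x² + 20x + 2.
Step 5: lead(−8x³ + 36x² + 20x + 2) ÷ lead(D) = −8x³ ÷ x = −8x². Subtract (−8x²)·D = −8x³ + 40x². Remainder: −4x² + 20x + 2.
Step 6: lead(−4x² + 20x + 2) ÷ lead(D) = −4x² ÷ x = −4x. Subtract (−4x)·D = −4x² + 20x. Remainder: 2.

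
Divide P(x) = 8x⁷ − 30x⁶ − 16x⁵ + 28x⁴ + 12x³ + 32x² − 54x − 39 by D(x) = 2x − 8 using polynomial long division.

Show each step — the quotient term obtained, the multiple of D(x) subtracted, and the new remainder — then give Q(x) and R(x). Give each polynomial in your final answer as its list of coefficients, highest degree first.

Step 1: lead(8x⁷ − 30x⁶ − 16x⁵ + 28x⁴ + 12x³ + 32x² − 54x − 39) ÷ lead(D) = 8x⁷ ÷ 2x = 4x⁶. Subtract (4x⁶)·D = 8x⁷ − 32x⁶. Remainder: 2x⁶ − 16x⁵ + 28x⁴ + 12x³ + 32x² − 54x − 39.
Step 2: lead(2x⁶ − 16x⁵ + 28x⁴ + 12x³ + 32x² − 54x − 39) ÷ lead(D) = 2x⁶ ÷ 2x = x⁵. Subtract (x⁵)·D = 2x⁶ − 8x⁵. Remainder: −8x⁵ + 28x⁴ + 12x³ + 32x² − 54x − 39.
Step 3: lead(−8x⁵ + 28x⁴ + 12x³ + 32x² − 54x − 39) ÷ lead(D) = −8x⁵ ÷ 2x = −4x⁴. Subtract (−4x⁴)·D = −8x⁵ + 32x⁴. Remainder: −4x⁴ + 12x³ + 32x² − 54x − 39.
Step 4: lead(−4x⁴ + 12x³ + 32x² − 54x − 39) ÷ lead(D) = −4x⁴ ÷ 2x = −2x³. Subtract (−2x³)·D = −4x⁴ + 16x³. Remainder: −4x³ + 32x² − 54x − 39.
Step 5: lead(−4x³ + 32x² − 54x − 39) ÷ lead(D) = −4x³ ÷ 2x = −2x². Subtract (−2x²)·D = −4x³ + 16x². Remainder: 16x² − 54x − 39.
Step 6: lead(16x² − 54x − 39) ÷ lead(D) = 16x² ÷ 2x = 8x. Subtract (8x)·D = 16x² − 64x. Remainder: 10x − 39.
Step 7: lead(10x − 39) ÷ lead(D) = 10x ÷ 2x = 5. Subtract (5)·D = 10x − 40. Remainder: 1.

Q = [4, 1, -4, -2, -2, 8, 5]; R = [1]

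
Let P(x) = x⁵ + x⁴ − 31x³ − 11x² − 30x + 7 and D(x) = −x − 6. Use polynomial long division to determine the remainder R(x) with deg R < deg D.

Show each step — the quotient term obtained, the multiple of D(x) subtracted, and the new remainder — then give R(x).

R(x) = 7

Step 1: lead(x⁵ + x⁴ − 31x³ − 11x² − 30x + 7) ÷ lead(D) = x⁵ ÷ −x = −x⁴. Subtract (−x⁴)·D = x⁵ + 6x⁴. Remainder: −5x⁴ − 31x³ − 11x² − 30x + 7.
Step 2: lead(−5x⁴ − 31x³ − 11x² − 30x + 7) ÷ lead(D) = −5x⁴ ÷ −x = 5x³. Subtract (5x³)·D = −5x⁴ − 30x³. Remainder: −x³ − 11x² − 30x + 7.
Step 3: lead(−x³ − 11x² − 30x + 7) ÷ lead(D) = −x³ ÷ −x = x². Subtract (x²)·D = −x³ − 6x². Remainder: −5x² − 30x + 7.
Step 4: lead(−5x² − 30x + 7) ÷ lead(D) = −5x² ÷ −x = 5x. Subtract (5x)·D = −5x² − 30x. Remainder: 7.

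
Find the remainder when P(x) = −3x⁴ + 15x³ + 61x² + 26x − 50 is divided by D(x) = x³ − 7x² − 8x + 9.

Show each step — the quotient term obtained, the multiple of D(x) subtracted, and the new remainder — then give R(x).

Step 1: lead(−3x⁴ + 15x³ + 61x² + 26x − 50) ÷ lead(D) = −3x⁴ ÷ x³ = −3x. Subtract (−3x)·D = −3x⁴ + 21x³ + 24x² − 27x. Remainder: −6x³ + 37x² + 53x − 50.
Step 2: lead(−6x³ + 37x² + 53x − 50) ÷ lead(D) = −6x³ ÷ x³ = −6. Subtract (−6)·D = −6x³ + 42x² + 48x − 54. Remainder: −5x² + 5x + 4.

R(x) = −5x² + 5x + 4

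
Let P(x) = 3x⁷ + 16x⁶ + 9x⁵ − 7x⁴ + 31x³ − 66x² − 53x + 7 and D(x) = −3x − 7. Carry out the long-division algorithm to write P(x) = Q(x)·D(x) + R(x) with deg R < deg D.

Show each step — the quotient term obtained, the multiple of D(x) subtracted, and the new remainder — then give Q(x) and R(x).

Step 1: lead(3x⁷ + 16x⁶ + 9x⁵ − 7x⁴ + 31x³ − 66x² − 53x + 7) ÷ lead(D) = 3x⁷ ÷ −3x = −x⁶. Subtract (−x⁶)·D = 3x⁷ + 7x⁶. Remainder: 9x⁶ + 9x⁵ − 7x⁴ + 31x³ − 66x² − 53x + 7.
Step 2: lead(9x⁶ + 9x⁵ − 7x⁴ + 31x³ − 66x² − 53x + 7) ÷ lead(D) = 9x⁶ ÷ −3x = −3x⁵. Subtract (−3x⁵)·D = 9x⁶ + 21x⁵. Remainder: −12x⁵ − 7x⁴ + 31x³ − 66x² − 53x + 7.
Step 3: lead(−12x⁵ − 7x⁴ + 31x³ − 66x² − 53x + 7) ÷ lead(D) = −12x⁵ ÷ −3x = 4x⁴. Subtract (4x⁴)·D = −12x⁵ − 28x⁴. Remainder: 21x⁴ + 31x³ − 66x² − 53x + 7.
Step 4: lead(21x⁴ + 31x³ − 66x² − 53x + 7) ÷ lead(D) = 21x⁴ ÷ −3x = −7x³. Subtract (−7x³)·D = 21x⁴ + 49x³. Remainder: −18x³ − 66x² − 53x + 7.
Step 5: lead(−18x³ − 66x² − 53x + 7) ÷ lead(D) = −18x³ ÷ −3x = 6x². Subtract (6x²)·D = −18x³ − 42x². Remainder: −24x² − 53x + 7.
Step 6: lead(−24x² − 53x + 7) ÷ lead(D) = −24x² ÷ −3x = 8x. Subtract (8x)·D = −24x² − 56x. Remainder: 3x + 7.
Step 7: lead(3x + 7) ÷ lead(D) = 3x ÷ −3x = −1. Subtract (−1)·D = 3x + 7. Remainder: 0.

Q(x) = −x⁶ − 3x⁵ + 4x⁴ − 7x³ + 6x² + 8x − 1; R(x) = 0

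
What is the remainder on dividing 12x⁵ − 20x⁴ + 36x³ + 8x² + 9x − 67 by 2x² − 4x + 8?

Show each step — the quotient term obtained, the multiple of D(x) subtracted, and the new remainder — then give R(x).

R(x) = −7x − 3

Step 1: lead(12x⁵ − 20x⁴ + 36x³ + 8x² + 9x − 67) ÷ lead(D) = 12x⁵ ÷ 2x² = 6x³. Subtract (6x³)·D = 12x⁵ − 24x⁴ + 48x³. Remainder: 4x⁴ − 12x³ + 8x² + 9x − 67.
Step 2: lead(4x⁴ − 12x³ + 8x² + 9x − 67) ÷ lead(D) = 4x⁴ ÷ 2x² = 2x². Subtract (2x²)·D = 4x⁴ − 8x³ + 16x². Remainder: −4x³ − 8x² + 9x − 67.
Step 3: lead(−4x³ − 8x² + 9x − 67) ÷ lead(D) = −4x³ ÷ 2x² = −2x. Subtract (−2x)·D = −4x³ + 8x² − 16x. Remainder: −16x² + 25x − 67.
Step 4: lead(−16x² + 25x − 67) ÷ lead(D) = −16x² ÷ 2x² = −8. Subtract (−8)·D = −16x² + 32x − 64. Remainder: −7x − 3.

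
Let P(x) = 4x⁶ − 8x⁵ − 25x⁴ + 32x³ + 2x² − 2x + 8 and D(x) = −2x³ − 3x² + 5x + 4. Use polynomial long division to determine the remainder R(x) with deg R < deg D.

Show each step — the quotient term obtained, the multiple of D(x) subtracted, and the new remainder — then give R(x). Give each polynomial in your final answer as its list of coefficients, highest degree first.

Step 1: lead(4x⁶ − 8x⁵ − 25x⁴ + 32x³ + 2x² − 2x + 8) ÷ lead(D) = 4x⁶ ÷ −2x³ = −2x³. Subtract (−2x³)·D = 4x⁶ + 6x⁵ − 10x⁴ − 8x³. Remainder: −14x⁵ − 15x⁴ + 40x³ + 2x² − 2x + 8.
Step 2: lead(−14x⁵ − 15x⁴ + 40x³ + 2x² − 2x + 8) ÷ lead(D) = −14x⁵ ÷ −2x³ = 7x². Subtract (7x²)·D = −14x⁵ − 21x⁴ + 35x³ + 28x². Remainder: 6x⁴ + 5x³ − 26x² − 2x + 8.
Step 3: lead(6x⁴ + 5x³ − 26x² − 2x + 8) ÷ lead(D) = 6x⁴ ÷ −2x³ = −3x. Subtract (−3x)·D = 6x⁴ + 9x³ − 15x² − 12x. Remainder: −4x³ − 11x² + 10x + 8.
Step 4: lead(−4x³ − 11x² + 10x + 8) ÷ lead(D) = −4x³ ÷ −2x³ = 2. Subtract (2)·D = −4x³ − 6x² + 10x + 8. Remainder: −5x².

R = [-5, 0, 0]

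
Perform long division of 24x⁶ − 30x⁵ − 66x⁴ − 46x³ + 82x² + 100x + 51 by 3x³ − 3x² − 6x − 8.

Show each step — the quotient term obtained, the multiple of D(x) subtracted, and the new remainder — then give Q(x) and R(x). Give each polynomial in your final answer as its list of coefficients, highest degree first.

Q = [8, -2, -8, -6]; R = [3]

Step 1: lead(24x⁶ − 30x⁵ − 66x⁴ − 46x³ + 82x² + 100x + 51) ÷ lead(D) = 24x⁶ ÷ 3x³ = 8x³. Subtract (8x³)·D = 24x⁶ − 24x⁵ − 48x⁴ − 64x³. Remainder: −6x⁵ − 18x⁴ + 18x³ + 82x² + 100x + 51.
Step 2: lead(−6x⁵ − 18x⁴ + 18x³ + 82x² + 100x + 51) ÷ lead(D) = −6x⁵ ÷ 3x³ = −2x². Subtract (−2x²)·D = −6x⁵ + 6x⁴ + 12x³ + 16x². Remainder: −24x⁴ + 6x³ + 66x² + 100x + 51.
Step 3: lead(−24x⁴ + 6x³ + 66x² + 100x + 51) ÷ lead(D) = −24x⁴ ÷ 3x³ = −8x. Subtract (−8x)·D = −24x⁴ + 24x³ + 48x² + 64x. Remainder: −18x³ + 18x² + 36x + 51.
Step 4: lead(−18x³ + 18x² + 36x + 51) ÷ lead(D) = −18x³ ÷ 3x³ = −6. Subtract (−6)·D = −18x³ + 18x² + 36x + 48. Remainder: 3.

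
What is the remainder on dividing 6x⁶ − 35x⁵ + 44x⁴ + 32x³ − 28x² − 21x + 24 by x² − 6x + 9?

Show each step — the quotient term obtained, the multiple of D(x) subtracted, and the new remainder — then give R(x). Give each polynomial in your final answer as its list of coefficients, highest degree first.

R = [6]

Step 1: lead(6x⁶ − 35x⁵ + 44x⁴ + 32x³ − 28x² − 21x + 24) ÷ lead(D) = 6x⁶ ÷ x² = 6x⁴. Subtract (6x⁴)·D = 6x⁶ − 36x⁵ + 54x⁴. Remainder: x⁵ − 10x⁴ + 32x³ − 28x² − 21x + 24.
Step 2: lead(x⁵ − 10x⁴ + 32x³ − 28x² − 21x + 24) ÷ lead(D) = x⁵ ÷ x² = x³. Subtract (x³)·D = x⁵ − 6x⁴ + 9x³. Remainder: −4x⁴ + 23x³ − 28x² − 21x + 24.
Step 3: lead(−4x⁴ + 23x³ − 28x² − 21x + 24) ÷ lead(D) = −4x⁴ ÷ x² = −4x². Subtract (−4x²)·D = −4x⁴ + 24x³ − 36x². Remainder: −x³ + 8x² − 21x + 24.
Step 4: lead(−x³ + 8x² − 21x + 24) ÷ lead(D) = −x³ ÷ x² = −x. Subtract (−x)·D = −x³ + 6x² − 9x. Remainder: 2x² − 12x + 24.
Step 5: lead(2x² − 12x + 24) ÷ lead(D) = 2x² ÷ x² = 2. Subtract (2)·D = 2x² − 12x + 18. Remainder: 6.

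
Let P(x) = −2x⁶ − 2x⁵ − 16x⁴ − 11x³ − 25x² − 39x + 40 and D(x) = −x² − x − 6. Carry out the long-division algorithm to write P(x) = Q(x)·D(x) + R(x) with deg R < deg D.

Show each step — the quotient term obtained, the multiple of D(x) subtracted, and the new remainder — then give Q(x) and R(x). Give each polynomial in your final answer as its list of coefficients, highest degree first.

Step 1: lead(−2x⁶ − 2x⁵ − 16x⁴ − 11x³ − 25x² − 39x + 40) ÷ lead(D) = −2x⁶ ÷ −x² = 2x⁴. Subtract (2x⁴)·D = −2x⁶ − 2x⁵ − 12x⁴. Remainder: −4x⁴ − 11x³ − 25x² − 39x + 40.
Step 2: lead(−4x⁴ − 11x³ − 25x² − 39x + 40) ÷ lead(D) = −4x⁴ ÷ −x² = 4x². Subtract (4x²)·D = −4x⁴ − 4x³ − 24x². Remainder: −7x³ − x² − 39x + 40.
Step 3: lead(−7x³ − x² − 39x + 40) ÷ lead(D) = −7x³ ÷ −x² = 7x. Subtract (7x)·D = −7x³ − 7x² − 42x. Remainder: 6x² + 3x + 40.
Step 4: lead(6x² + 3x + 40) ÷ lead(D) = 6x² ÷ −x² = −6. Subtract (−6)·D = 6x² + 6x + 36. Remainder: −3x + 4.

Q = [2, 0, 4, 7, -6]; R = [-3, 4]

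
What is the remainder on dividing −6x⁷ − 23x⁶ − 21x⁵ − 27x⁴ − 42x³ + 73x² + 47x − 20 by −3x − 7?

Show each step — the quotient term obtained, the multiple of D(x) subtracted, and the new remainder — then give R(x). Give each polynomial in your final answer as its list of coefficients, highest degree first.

Step 1: lead(−6x⁷ − 23x⁶ − 21x⁵ − 27x⁴ − 42x³ + 73x² + 47x − 20) ÷ lead(D) = −6x⁷ ÷ −3x = 2x⁶. Subtract (2x⁶)·D = −6x⁷ − 14x⁶. Remainder: −9x⁶ − 21x⁵ − 27x⁴ − 42x³ + 73x² + 47x − 20.
Step 2: lead(−9x⁶ − 21x⁵ − 27x⁴ − 42x³ + 73x² + 47x − 20) ÷ lead(D) = −9x⁶ ÷ −3x = 3x⁵. Subtract (3x⁵)·D = −9x⁶ − 21x⁵. Remainder: −27x⁴ − 42x³ + 73x² + 47x − 20.
Step 3: lead(−27x⁴ − 42x³ + 73x² + 47x − 20) ÷ lead(D) = −27x⁴ ÷ −3x = 9x³. Subtract (9x³)·D = −27x⁴ − 63x³. Remainder: 21x³ + 73x² + 47x − 20.
Step 4: lead(21x³ + 73x² + 47x − 20) ÷ lead(D) = 21x³ ÷ −3x = −7x². Subtract (−7x²)·D = 21x³ + 49x². Remainder: 24x² + 47x − 20.
Step 5: lead(24x² + 47x − 20) ÷ lead(D) = 24x² ÷ −3x = −8x. Subtract (−8x)·D = 24x² + 56x. Remainder: −9x − 20.
Step 6: lead(−9x − 20) ÷ lead(D) = −9x ÷ −3x = 3. Subtract (3)·D = −9x − 21. Remainder: 1.

R = [1]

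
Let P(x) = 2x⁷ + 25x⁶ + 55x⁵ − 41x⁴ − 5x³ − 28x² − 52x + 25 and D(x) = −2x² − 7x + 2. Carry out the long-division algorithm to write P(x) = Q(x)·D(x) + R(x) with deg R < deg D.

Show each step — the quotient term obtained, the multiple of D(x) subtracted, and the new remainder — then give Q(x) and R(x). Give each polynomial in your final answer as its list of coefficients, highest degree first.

Step 1: lead(2x⁷ + 25x⁶ + 55x⁵ − 41x⁴ − 5x³ − 28x² − 52x + 25) ÷ lead(D) = 2x⁷ ÷ −2x² = −x⁵. Subtract (−x⁵)·D = 2x⁷ + 7x⁶ − 2x⁵. Remainder: 18x⁶ + 57x⁵ − 41x⁴ − 5x³ − 28x² − 52x + 25.
Step 2: lead(18x⁶ + 57x⁵ − 41x⁴ − 5x³ − 28x² − 52x + 25) ÷ lead(D) = 18x⁶ ÷ −2x² = −9x⁴. Subtract (−9x⁴)·D = 18x⁶ + 63x⁵ − 18x⁴. Remainder: −6x⁵ − 23x⁴ − 5x³ − 28x² − 52x + 25.
Step 3: lead(−6x⁵ − 23x⁴ − 5x³ − 28x² − 52x + 25) ÷ lead(D) = −6x⁵ ÷ −2x² = 3x³. Subtract (3x³)·D = −6x⁵ − 21x⁴ + 6x³. Remainder: −2x⁴ − 11x³ − 28x² − 52x + 25.
Step 4: lead(−2x⁴ − 11x³ − 28x² − 52x + 25) ÷ lead(D) = −2x⁴ ÷ −2x² = x². Subtract (x²)·D = −2x⁴ − 7x³ + 2x². Remainder: −4x³ − 30x² − 52x + 25.
Step 5: lead(−4x³ − 30x² − 52x + 25) ÷ lead(D) = −4x³ ÷ −2x² = 2x. Subtract (2x)·D = −4x³ − 14x² + 4x. Remainder: −16x² − 56x + 25.
Step 6: lead(−16x² − 56x + 25) ÷ lead(D) = −16x² ÷ −2x² = 8. Subtract (8)·D = −16x² − 56x + 16. Remainder: 9.

Q = [-1, -9, 3, 1, 2, 8]; R = [9]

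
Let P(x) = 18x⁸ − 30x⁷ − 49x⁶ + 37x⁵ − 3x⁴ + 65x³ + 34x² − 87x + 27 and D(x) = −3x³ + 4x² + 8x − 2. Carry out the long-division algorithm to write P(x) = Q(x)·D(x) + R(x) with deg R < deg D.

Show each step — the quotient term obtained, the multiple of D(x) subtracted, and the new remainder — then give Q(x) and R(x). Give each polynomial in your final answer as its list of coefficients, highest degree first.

Q = [-6, 2, 3, 1, 9, -9]; R = [3, 9]

Step 1: lead(18x⁸ − 30x⁷ − 49x⁶ + 37x⁵ − 3x⁴ + 65x³ + 34x² − 87x + 27) ÷ lead(D) = 18x⁸ ÷ −3x³ = −6x⁵. Subtract (−6x⁵)·D = 18x⁸ − 24x⁷ − 48x⁶ + 12x⁵. Remainder: −6x⁷ − x⁶ + 25x⁵ − 3x⁴ + 65x³ + 34x² − 87x + 27.
Step 2: lead(−6x⁷ − x⁶ + 25x⁵ − 3x⁴ + 65x³ + 34x² − 87x + 27) ÷ lead(D) = −6x⁷ ÷ −3x³ = 2x⁴. Subtract (2x⁴)·D = −6x⁷ + 8x⁶ + 16x⁵ − 4x⁴. Remainder: −9x⁶ + 9x⁵ + x⁴ + 65x³ + 34x² − 87x + 27.
Step 3: lead(−9x⁶ + 9x⁵ + x⁴ + 65x³ + 34x² − 87x + 27) ÷ lead(D) = −9x⁶ ÷ −3x³ = 3x³. Subtract (3x³)·D = −9x⁶ + 12x⁵ + 24x⁴ − 6x³. Remainder: −3x⁵ − 23x⁴ + 71x³ + 34x² − 87x + 27.
Step 4: lead(−3x⁵ − 23x⁴ + 71x³ + 34x² − 87x + 27) ÷ lead(D) = −3x⁵ ÷ −3x³ = x². Subtract (x²)·D = −3x⁵ + 4x⁴ + 8x³ − 2x². Remainder: −27x⁴ + 63x³ + 36x² − 87x + 27.
Step 5: lead(−27x⁴ + 63x³ + 36x² − 87x + 27) ÷ lead(D) = −27x⁴ ÷ −3x³ = 9x. Subtract (9x)·D = −27x⁴ + 36x³ + 72x² − 18x. Remainder: 27x³ − 36x² − 69x + 27.
Step 6: lead(27x³ − 36x² − 69x + 27) ÷ lead(D) = 27x³ ÷ −3x³ = −9. Subtract (−9)·D = 27x³ − 36x² − 72x + 18. Remainder: 3x + 9.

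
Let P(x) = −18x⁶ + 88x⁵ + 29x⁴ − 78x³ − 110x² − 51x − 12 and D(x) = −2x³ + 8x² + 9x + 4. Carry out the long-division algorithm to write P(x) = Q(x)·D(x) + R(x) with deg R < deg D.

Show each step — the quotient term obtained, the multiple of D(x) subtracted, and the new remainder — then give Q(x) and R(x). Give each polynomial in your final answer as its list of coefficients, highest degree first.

Q = [9, -8, -6, -3]; R = [0]

Step 1: lead(−18x⁶ + 88x⁵ + 29x⁴ − 78x³ − 110x² − 51x − 12) ÷ lead(D) = −18x⁶ ÷ −2x³ = 9x³. Subtract (9x³)·D = −18x⁶ + 72x⁵ + 81x⁴ + 36x³. Remainder: 16x⁵ − 52x⁴ − 114x³ − 110x² − 51x − 12.
Step 2: lead(16x⁵ − 52x⁴ − 114x³ − 110x² − 51x − 12) ÷ lead(D) = 16x⁵ ÷ −2x³ = −8x². Subtract (−8x²)·D = 16x⁵ − 64x⁴ − 72x³ − 32x². Remainder: 12x⁴ − 42x³ − 78x² − 51x − 12.
Step 3: lead(12x⁴ − 42x³ − 78x² − 51x − 12) ÷ lead(D) = 12x⁴ ÷ −2x³ = −6x. Subtract (−6x)·D = 12x⁴ − 48x³ − 54x² − 24x. Remainder: 6x³ − 24x² − 27x − 12.
Step 4: lead(6x³ − 24x² − 27x − 12) ÷ lead(D) = 6x³ ÷ −2x³ = −3. Subtract (−3)·D = 6x³ − 24x² − 27x − 12. Remainder: 0.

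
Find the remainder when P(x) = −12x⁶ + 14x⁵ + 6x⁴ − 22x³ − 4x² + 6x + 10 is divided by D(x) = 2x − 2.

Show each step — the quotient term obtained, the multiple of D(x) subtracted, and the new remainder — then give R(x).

R(x) = −2

Step 1: lead(−12x⁶ + 14x⁵ + 6x⁴ − 22x³ − 4x² + 6x + 10) ÷ lead(D) = −12x⁶ ÷ 2x = −6x⁵. Subtract (−6x⁵)·D = −12x⁶ + 12x⁵. Remainder: 2x⁵ + 6x⁴ − 22x³ − 4x² + 6x + 10.
Step 2: lead(2x⁵ + 6x⁴ − 22x³ − 4x² + 6x + 10) ÷ lead(D) = 2x⁵ ÷ 2x = x⁴. Subtract (x⁴)·D = 2x⁵ − 2x⁴. Remainder: 8x⁴ − 22x³ − 4x² + 6x + 10.
Step 3: lead(8x⁴ − 22x³ − 4x² + 6x + 10) ÷ lead(D) = 8x⁴ ÷ 2x = 4x³. Subtract (4x³)·D = 8x⁴ − 8x³. Remainder: −14x³ − 4x² + 6x + 10.
Step 4: lead(−14x³ − 4x² + 6x + 10) ÷ lead(D) = −14x³ ÷ 2x = −7x². Subtract (−7x²)·D = −14x³ + 14x². Remainder: −18x² + 6x + 10.
Step 5: lead(−18x² + 6x + 10) ÷ lead(D) = −18x² ÷ 2x = −9x. Subtract (−9x)·D = −18x² + 18x. Remainder: −12x + 10.
Step 6: lead(−12x + 10) ÷ lead(D) = −12x ÷ 2x = −6. Subtract (−6)·D = −12x + 12. Remainder: −2.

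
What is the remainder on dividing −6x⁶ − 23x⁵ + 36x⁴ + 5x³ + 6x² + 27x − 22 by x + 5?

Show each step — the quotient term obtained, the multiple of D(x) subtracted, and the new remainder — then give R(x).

Step 1: lead(−6x⁶ − 23x⁵ + 36x⁴ + 5x³ + 6x² + 27x − 22) ÷ lead(D) = −6x⁶ ÷ x = −6x⁵. Subtract (−6x⁵)·D = −6x⁶ − 30x⁵. Remainder: 7x⁵ + 36x⁴ + 5x³ + 6x² + 27x − 22.
Step 2: lead(7x⁵ + 36x⁴ + 5x³ + 6x² + 27x − 22) ÷ lead(D) = 7x⁵ ÷ x = 7x⁴. Subtract (7x⁴)·D = 7x⁵ + 35x⁴. Remainder: x⁴ + 5x³ + 6x² + 27x − 22.
Step 3: lead(x⁴ + 5x³ + 6x² + 27x − 22) ÷ lead(D) = x⁴ ÷ x = x³. Subtract (x³)·D = x⁴ + 5x³. Remainder: 6x² + 27x − 22.
Step 4: lead(6x² + 27x − 22) ÷ lead(D) = 6x² ÷ x = 6x. Subtract (6x)·D = 6x² + 30x. Remainder: −3x − 22.
Step 5: lead(−3x − 22) ÷ lead(D) = −3x ÷ x = −3. Subtract (−3)·D = −3x − 15. Remainder: −7.

R(x) = −7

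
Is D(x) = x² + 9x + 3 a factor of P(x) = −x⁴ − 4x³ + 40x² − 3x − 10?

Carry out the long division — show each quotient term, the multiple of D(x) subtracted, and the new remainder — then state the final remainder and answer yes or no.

Step 1: lead(−x⁴ − 4x³ + 40x² − 3x − 10) ÷ lead(D) = −x⁴ ÷ x² = −x². Subtract (−x²)·D = −x⁴ − 9x³ − 3x². Remainder: 5x³ + 43x² − 3x − 10.
Step 2: lead(5x³ + 43x² − 3x − 10) ÷ lead(D) = 5x³ ÷ x² = 5x. Subtract (5x)·D = 5x³ + 45x² + 15x. Remainder: −2x² − 18x − 10.
Step 3: lead(−2x² − 18x − 10) ÷ lead(D) = −2x² ÷ x² = −2. Subtract (−2)·D = −2x² − 18x − 6. Remainder: −4.

R(x) = −4, so D(x) is not a factor of P(x). no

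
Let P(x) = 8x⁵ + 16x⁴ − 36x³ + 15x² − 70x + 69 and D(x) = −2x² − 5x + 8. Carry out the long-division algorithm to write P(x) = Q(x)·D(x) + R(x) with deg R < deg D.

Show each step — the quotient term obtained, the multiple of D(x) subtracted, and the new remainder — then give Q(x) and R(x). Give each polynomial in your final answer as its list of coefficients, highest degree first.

Q = [-4, 2, -3, 8]; R = [-6, 5]

Step 1: lead(8x⁵ + 16x⁴ − 36x³ + 15x² − 70x + 69) ÷ lead(D) = 8x⁵ ÷ −2x² = −4x³. Subtract (−4x³)·D = 8x⁵ + 20x⁴ − 32x³. Remainder: −4x⁴ − 4x³ + 15x² − 70x + 69.
Step 2: lead(−4x⁴ − 4x³ + 15x² − 70x + 69) ÷ lead(D) = −4x⁴ ÷ −2x² = 2x². Subtract (2x²)·D = −4x⁴ − 10x³ + 16x². Remainder: 6x³ − x² − 70x + 69.
Step 3: lead(6x³ − x² − 70x + 69) ÷ lead(D) = 6x³ ÷ −2x² = −3x. Subtract (−3x)·D = 6x³ + 15x² − 24x. Remainder: −16x² − 46x + 69.
Step 4: lead(−16x² − 46x + 69) ÷ lead(D) = −16x² ÷ −2x² = 8. Subtract (8)·D = −16x² − 40x + 64. Remainder: −6x + 5.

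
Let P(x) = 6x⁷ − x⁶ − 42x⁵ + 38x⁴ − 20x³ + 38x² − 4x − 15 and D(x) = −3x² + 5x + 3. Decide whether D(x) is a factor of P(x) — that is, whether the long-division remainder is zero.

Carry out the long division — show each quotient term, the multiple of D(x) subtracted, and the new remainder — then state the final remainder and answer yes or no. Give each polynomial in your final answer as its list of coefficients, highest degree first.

R = [0], so D(x) is a factor of P(x). yes

Step 1: lead(6x⁷ − x⁶ − 42x⁵ + 38x⁴ − 20x³ + 38x² − 4x − 15) ÷ lead(D) = 6x⁷ ÷ −3x² = −2x⁵. Subtract (−2x⁵)·D = 6x⁷ − 10x⁶ − 6x⁵. Remainder: 9x⁶ − 36x⁵ + 38x⁴ − 20x³ + 38x² − 4x − 15.
Step 2: lead(9x⁶ − 36x⁵ + 38x⁴ − 20x³ + 38x² − 4x − 15) ÷ lead(D) = 9x⁶ ÷ −3x² = −3x⁴. Subtract (−3x⁴)·D = 9x⁶ − 15x⁵ − 9x⁴. Remainder: −21x⁵ + 47x⁴ − 20x³ + 38x² − 4x − 15.
Step 3: lead(−21x⁵ + 47x⁴ − 20x³ + 38x² − 4x − 15) ÷ lead(D) = −21x⁵ ÷ −3x² = 7x³. Subtract (7x³)·D = −21x⁵ + 35x⁴ + 21x³. Remainder: 12x⁴ − 41x³ + 38x² − 4x − 15.
Step 4: lead(12x⁴ − 41x³ + 38x² − 4x − 15) ÷ lead(D) = 12x⁴ ÷ −3x² = −4x². Subtract (−4x²)·D = 12x⁴ − 20x³ − 12x². Remainder: −21x³ + 50x² − 4x − 15.
Step 5: lead(−21x³ + 50x² − 4x − 15) ÷ lead(D) = −21x³ ÷ −3x² = 7x. Subtract (7x)·D = −21x³ + 35x² + 21x. Remainder: 15x² − 25x − 15.
Step 6: lead(15x² − 25x − 15) ÷ lead(D) = 15x² ÷ −3x² = −5. Subtract (−5)·D = 15x² − 25x − 15. Remainder: 0.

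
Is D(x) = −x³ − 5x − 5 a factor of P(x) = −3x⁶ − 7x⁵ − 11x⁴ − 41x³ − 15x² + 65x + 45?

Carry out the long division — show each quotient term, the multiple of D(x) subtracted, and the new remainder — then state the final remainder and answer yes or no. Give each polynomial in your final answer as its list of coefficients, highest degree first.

Step 1: lead(−3x⁶ − 7x⁵ − 11x⁴ − 41x³ − 15x² + 65x + 45) ÷ lead(D) = −3x⁶ ÷ −x³ = 3x³. Subtract (3x³)·D = −3x⁶ − 15x⁴ − 15x³. Remainder: −7x⁵ + 4x⁴ − 26x³ − 15x² + 65x + 45.
Step 2: lead(−7x⁵ + 4x⁴ − 26x³ − 15x² + 65x + 45) ÷ lead(D) = −7x⁵ ÷ −x³ = 7x². Subtract (7x²)·D = −7x⁵ − 35x³ − 35x². Remainder: 4x⁴ + 9x³ + 20x² + 65x + 45.
Step 3: lead(4x⁴ + 9x³ + 20x² + 65x + 45) ÷ lead(D) = 4x⁴ ÷ −x³ = −4x. Subtract (−4x)·D = 4x⁴ + 20x² + 20x. Remainder: 9x³ + 45x + 45.
Step 4: lead(9x³ + 45x + 45) ÷ lead(D) = 9x³ ÷ −x³ = −9. Subtract (−9)·D = 9x³ + 45x + 45. Remainder: 0.

R = [0], so D(x) is a factor of P(x). yes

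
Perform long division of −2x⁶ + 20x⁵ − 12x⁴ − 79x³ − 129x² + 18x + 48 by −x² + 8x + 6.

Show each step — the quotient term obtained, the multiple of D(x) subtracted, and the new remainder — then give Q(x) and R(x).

Step 1: lead(−2x⁶ + 20x⁵ − 12x⁴ − 79x³ − 129x² + 18x + 48) ÷ lead(D) = −2x⁶ ÷ −x² = 2x⁴. Subtract (2x⁴)·D = −2x⁶ + 16x⁵ + 12x⁴. Remainder: 4x⁵ − 24x⁴ − 79x³ − 129x² + 18x + 48.
Step 2: lead(4x⁵ − 24x⁴ − 79x³ − 129x² + 18x + 48) ÷ lead(D) = 4x⁵ ÷ −x² = −4x³. Subtract (−4x³)·D = 4x⁵ − 32x⁴ − 24x³. Remainder: 8x⁴ − 55x³ − 129x² + 18x + 48.
Step 3: lead(8x⁴ − 55x³ − 129x² + 18x + 48) ÷ lead(D) = 8x⁴ ÷ −x² = −8x². Subtract (−8x²)·D = 8x⁴ − 64x³ − 48x². Remainder: 9x³ − 81x² + 18x + 48.
Step 4: lead(9x³ − 81x² + 18x + 48) ÷ lead(D) = 9x³ ÷ −x² = −9x. Subtract (−9x)·D = 9x³ − 72x² − 54x. Remainder: −9x² + 72x + 48.
Step 5: lead(−9x² + 72x + 48) ÷ lead(D) = −9x² ÷ −x² = 9. Subtract (9)·D = −9x² + 72x + 54. Remainder: −6.

Q(x) = 2x⁴ − 4x³ − 8x² − 9x + 9; R(x) = −6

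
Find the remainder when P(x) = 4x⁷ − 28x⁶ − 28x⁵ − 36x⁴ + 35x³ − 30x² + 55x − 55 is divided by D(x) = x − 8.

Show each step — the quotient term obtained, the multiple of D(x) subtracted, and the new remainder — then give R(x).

Step 1: lead(4x⁷ − 28x⁶ − 28x⁵ − 36x⁴ + 35x³ − 30x² + 55x − 55) ÷ lead(D) = 4x⁷ ÷ x = 4x⁶. Subtract (4x⁶)·D = 4x⁷ − 32x⁶. Remainder: 4x⁶ − 28x⁵ − 36x⁴ + 35x³ − 30x² + 55x − 55.
Step 2: lead(4x⁶ − 28x⁵ − 36x⁴ + 35x³ − 30x² + 55x − 55) ÷ lead(D) = 4x⁶ ÷ x = 4x⁵. Subtract (4x⁵)·D = 4x⁶ − 32x⁵. Remainder: 4x⁵ − 36x⁴ + 35x³ − 30x² + 55x − 55.
Step 3: lead(4x⁵ − 36x⁴ + 35x³ − 30x² + 55x − 55) ÷ lead(D) = 4x⁵ ÷ x = 4x⁴. Subtract (4x⁴)·D = 4x⁵ − 32x⁴. Remainder: −4x⁴ + 35x³ − 30x² + 55x − 55.
Step 4: lead(−4x⁴ + 35x³ − 30x² + 55x − 55) ÷ lead(D) = −4x⁴ ÷ x = −4x³. Subtract (−4x³)·D = −4x⁴ + 32x³. Remainder: 3x³ − 30x² + 55x − 55.
Step 5: lead(3x³ − 30x² + 55x − 55) ÷ lead(D) = 3x³ ÷ x = 3x². Subtract (3x²)·D = 3x³ − 24x². Remainder: −6x² + 55x − 55.
Step 6: lead(−6x² + 55x − 55) ÷ lead(D) = −6x² ÷ x = −6x. Subtract (−6x)·D = −6x² + 48x. Remainder: 7x − 55.
Step 7: lead(7x − 55) ÷ lead(D) = 7x ÷ x = 7. Subtract (7)·D = 7x − 56. Remainder: 1.

R(x) = 1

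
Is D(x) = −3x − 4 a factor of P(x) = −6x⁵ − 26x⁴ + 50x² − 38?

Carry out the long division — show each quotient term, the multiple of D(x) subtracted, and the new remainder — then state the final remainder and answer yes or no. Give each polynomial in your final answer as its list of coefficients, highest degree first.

R = [-6], so D(x) is not a factor of P(x). no

Step 1: lead(−6x⁵ − 26x⁴ + 50x² − 38) ÷ lead(D) = −6x⁵ ÷ −3x = 2x⁴. Subtract (2x⁴)·D = −6x⁵ − 8x⁴. Remainder: −18x⁴ + 50x² − 38.
Step 2: lead(−18x⁴ + 50x² − 38) ÷ lead(D) = −18x⁴ ÷ −3x = 6x³. Subtract (6x³)·D = −18x⁴ − 24x³. Remainder: 24x³ + 50x² − 38.
Step 3: lead(24x³ + 50x² − 38) ÷ lead(D) = 24x³ ÷ −3x = −8x². Subtract (−8x²)·D = 24x³ + 32x². Remainder: 18x² − 38.
Step 4: lead(18x² − 38) ÷ lead(D) = 18x² ÷ −3x = −6x. Subtract (−6x)·D = 18x² + 24x. Remainder: −24x − 38.
Step 5: lead(−24x − 38) ÷ lead(D) = −24x ÷ −3x = 8. Subtract (8)·D = −24x − 32. Remainder: −6.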